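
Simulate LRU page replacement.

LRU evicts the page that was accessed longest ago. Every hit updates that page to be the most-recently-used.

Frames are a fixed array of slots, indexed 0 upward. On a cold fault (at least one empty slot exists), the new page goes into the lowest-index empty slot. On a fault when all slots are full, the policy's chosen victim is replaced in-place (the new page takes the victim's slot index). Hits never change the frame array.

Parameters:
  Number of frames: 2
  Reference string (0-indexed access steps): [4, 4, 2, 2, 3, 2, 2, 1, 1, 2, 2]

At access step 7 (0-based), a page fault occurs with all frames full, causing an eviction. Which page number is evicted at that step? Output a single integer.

Step 0: ref 4 -> FAULT, frames=[4,-]
Step 1: ref 4 -> HIT, frames=[4,-]
Step 2: ref 2 -> FAULT, frames=[4,2]
Step 3: ref 2 -> HIT, frames=[4,2]
Step 4: ref 3 -> FAULT, evict 4, frames=[3,2]
Step 5: ref 2 -> HIT, frames=[3,2]
Step 6: ref 2 -> HIT, frames=[3,2]
Step 7: ref 1 -> FAULT, evict 3, frames=[1,2]
At step 7: evicted page 3

Answer: 3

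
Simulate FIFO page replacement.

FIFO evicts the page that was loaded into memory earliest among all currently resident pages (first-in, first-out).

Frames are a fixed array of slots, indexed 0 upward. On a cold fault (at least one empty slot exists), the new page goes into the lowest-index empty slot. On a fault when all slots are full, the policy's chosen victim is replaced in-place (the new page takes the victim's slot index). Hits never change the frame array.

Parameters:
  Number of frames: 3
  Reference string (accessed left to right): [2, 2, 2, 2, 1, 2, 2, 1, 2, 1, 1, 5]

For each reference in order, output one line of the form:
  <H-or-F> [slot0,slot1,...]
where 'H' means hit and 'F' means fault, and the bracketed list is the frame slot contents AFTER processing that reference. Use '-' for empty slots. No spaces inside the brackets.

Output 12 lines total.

F [2,-,-]
H [2,-,-]
H [2,-,-]
H [2,-,-]
F [2,1,-]
H [2,1,-]
H [2,1,-]
H [2,1,-]
H [2,1,-]
H [2,1,-]
H [2,1,-]
F [2,1,5]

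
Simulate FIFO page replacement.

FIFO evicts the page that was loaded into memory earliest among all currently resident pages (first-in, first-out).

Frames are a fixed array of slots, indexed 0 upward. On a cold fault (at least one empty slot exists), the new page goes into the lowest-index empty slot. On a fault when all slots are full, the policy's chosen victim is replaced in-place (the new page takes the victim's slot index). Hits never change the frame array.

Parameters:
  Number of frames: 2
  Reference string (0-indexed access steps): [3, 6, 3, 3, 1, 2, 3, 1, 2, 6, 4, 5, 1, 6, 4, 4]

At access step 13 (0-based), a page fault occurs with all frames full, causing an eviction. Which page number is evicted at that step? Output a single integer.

Step 0: ref 3 -> FAULT, frames=[3,-]
Step 1: ref 6 -> FAULT, frames=[3,6]
Step 2: ref 3 -> HIT, frames=[3,6]
Step 3: ref 3 -> HIT, frames=[3,6]
Step 4: ref 1 -> FAULT, evict 3, frames=[1,6]
Step 5: ref 2 -> FAULT, evict 6, frames=[1,2]
Step 6: ref 3 -> FAULT, evict 1, frames=[3,2]
Step 7: ref 1 -> FAULT, evict 2, frames=[3,1]
Step 8: ref 2 -> FAULT, evict 3, frames=[2,1]
Step 9: ref 6 -> FAULT, evict 1, frames=[2,6]
Step 10: ref 4 -> FAULT, evict 2, frames=[4,6]
Step 11: ref 5 -> FAULT, evict 6, frames=[4,5]
Step 12: ref 1 -> FAULT, evict 4, frames=[1,5]
Step 13: ref 6 -> FAULT, evict 5, frames=[1,6]
At step 13: evicted page 5

Answer: 5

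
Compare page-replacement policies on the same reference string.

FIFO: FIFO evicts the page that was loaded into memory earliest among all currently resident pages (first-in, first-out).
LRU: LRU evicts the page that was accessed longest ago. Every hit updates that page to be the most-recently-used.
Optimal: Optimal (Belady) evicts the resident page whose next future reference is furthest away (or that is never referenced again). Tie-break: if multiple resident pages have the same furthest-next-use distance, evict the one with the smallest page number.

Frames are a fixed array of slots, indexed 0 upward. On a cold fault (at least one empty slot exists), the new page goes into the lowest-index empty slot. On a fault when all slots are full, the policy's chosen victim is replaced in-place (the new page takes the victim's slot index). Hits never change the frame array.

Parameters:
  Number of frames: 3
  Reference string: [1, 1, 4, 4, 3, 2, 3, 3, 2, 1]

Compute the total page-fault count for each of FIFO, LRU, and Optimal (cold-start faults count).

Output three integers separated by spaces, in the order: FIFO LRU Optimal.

--- FIFO ---
  step 0: ref 1 -> FAULT, frames=[1,-,-] (faults so far: 1)
  step 1: ref 1 -> HIT, frames=[1,-,-] (faults so far: 1)
  step 2: ref 4 -> FAULT, frames=[1,4,-] (faults so far: 2)
  step 3: ref 4 -> HIT, frames=[1,4,-] (faults so far: 2)
  step 4: ref 3 -> FAULT, frames=[1,4,3] (faults so far: 3)
  step 5: ref 2 -> FAULT, evict 1, frames=[2,4,3] (faults so far: 4)
  step 6: ref 3 -> HIT, frames=[2,4,3] (faults so far: 4)
  step 7: ref 3 -> HIT, frames=[2,4,3] (faults so far: 4)
  step 8: ref 2 -> HIT, frames=[2,4,3] (faults so far: 4)
  step 9: ref 1 -> FAULT, evict 4, frames=[2,1,3] (faults so far: 5)
  FIFO total faults: 5
--- LRU ---
  step 0: ref 1 -> FAULT, frames=[1,-,-] (faults so far: 1)
  step 1: ref 1 -> HIT, frames=[1,-,-] (faults so far: 1)
  step 2: ref 4 -> FAULT, frames=[1,4,-] (faults so far: 2)
  step 3: ref 4 -> HIT, frames=[1,4,-] (faults so far: 2)
  step 4: ref 3 -> FAULT, frames=[1,4,3] (faults so far: 3)
  step 5: ref 2 -> FAULT, evict 1, frames=[2,4,3] (faults so far: 4)
  step 6: ref 3 -> HIT, frames=[2,4,3] (faults so far: 4)
  step 7: ref 3 -> HIT, frames=[2,4,3] (faults so far: 4)
  step 8: ref 2 -> HIT, frames=[2,4,3] (faults so far: 4)
  step 9: ref 1 -> FAULT, evict 4, frames=[2,1,3] (faults so far: 5)
  LRU total faults: 5
--- Optimal ---
  step 0: ref 1 -> FAULT, frames=[1,-,-] (faults so far: 1)
  step 1: ref 1 -> HIT, frames=[1,-,-] (faults so far: 1)
  step 2: ref 4 -> FAULT, frames=[1,4,-] (faults so far: 2)
  step 3: ref 4 -> HIT, frames=[1,4,-] (faults so far: 2)
  step 4: ref 3 -> FAULT, frames=[1,4,3] (faults so far: 3)
  step 5: ref 2 -> FAULT, evict 4, frames=[1,2,3] (faults so far: 4)
  step 6: ref 3 -> HIT, frames=[1,2,3] (faults so far: 4)
  step 7: ref 3 -> HIT, frames=[1,2,3] (faults so far: 4)
  step 8: ref 2 -> HIT, frames=[1,2,3] (faults so far: 4)
  step 9: ref 1 -> HIT, frames=[1,2,3] (faults so far: 4)
  Optimal total faults: 4

Answer: 5 5 4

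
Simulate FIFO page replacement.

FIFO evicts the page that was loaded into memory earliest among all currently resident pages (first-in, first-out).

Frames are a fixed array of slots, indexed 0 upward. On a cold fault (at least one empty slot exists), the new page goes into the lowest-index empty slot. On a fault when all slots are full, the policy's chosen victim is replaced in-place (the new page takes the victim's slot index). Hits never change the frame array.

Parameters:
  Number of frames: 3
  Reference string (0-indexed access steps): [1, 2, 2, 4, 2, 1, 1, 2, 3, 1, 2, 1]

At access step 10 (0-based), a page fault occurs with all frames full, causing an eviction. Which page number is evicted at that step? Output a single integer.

Step 0: ref 1 -> FAULT, frames=[1,-,-]
Step 1: ref 2 -> FAULT, frames=[1,2,-]
Step 2: ref 2 -> HIT, frames=[1,2,-]
Step 3: ref 4 -> FAULT, frames=[1,2,4]
Step 4: ref 2 -> HIT, frames=[1,2,4]
Step 5: ref 1 -> HIT, frames=[1,2,4]
Step 6: ref 1 -> HIT, frames=[1,2,4]
Step 7: ref 2 -> HIT, frames=[1,2,4]
Step 8: ref 3 -> FAULT, evict 1, frames=[3,2,4]
Step 9: ref 1 -> FAULT, evict 2, frames=[3,1,4]
Step 10: ref 2 -> FAULT, evict 4, frames=[3,1,2]
At step 10: evicted page 4

Answer: 4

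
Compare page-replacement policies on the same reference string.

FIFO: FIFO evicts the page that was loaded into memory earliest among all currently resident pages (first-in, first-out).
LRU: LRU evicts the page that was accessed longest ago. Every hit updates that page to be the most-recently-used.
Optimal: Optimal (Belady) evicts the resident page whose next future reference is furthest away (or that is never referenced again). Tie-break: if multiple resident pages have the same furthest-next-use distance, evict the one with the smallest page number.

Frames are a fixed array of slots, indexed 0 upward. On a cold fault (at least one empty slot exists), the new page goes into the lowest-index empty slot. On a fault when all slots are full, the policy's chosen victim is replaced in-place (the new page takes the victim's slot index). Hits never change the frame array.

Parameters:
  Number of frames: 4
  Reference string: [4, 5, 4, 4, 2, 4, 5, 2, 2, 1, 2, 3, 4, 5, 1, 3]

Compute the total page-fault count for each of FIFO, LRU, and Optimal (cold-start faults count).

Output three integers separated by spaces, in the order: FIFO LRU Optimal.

--- FIFO ---
  step 0: ref 4 -> FAULT, frames=[4,-,-,-] (faults so far: 1)
  step 1: ref 5 -> FAULT, frames=[4,5,-,-] (faults so far: 2)
  step 2: ref 4 -> HIT, frames=[4,5,-,-] (faults so far: 2)
  step 3: ref 4 -> HIT, frames=[4,5,-,-] (faults so far: 2)
  step 4: ref 2 -> FAULT, frames=[4,5,2,-] (faults so far: 3)
  step 5: ref 4 -> HIT, frames=[4,5,2,-] (faults so far: 3)
  step 6: ref 5 -> HIT, frames=[4,5,2,-] (faults so far: 3)
  step 7: ref 2 -> HIT, frames=[4,5,2,-] (faults so far: 3)
  step 8: ref 2 -> HIT, frames=[4,5,2,-] (faults so far: 3)
  step 9: ref 1 -> FAULT, frames=[4,5,2,1] (faults so far: 4)
  step 10: ref 2 -> HIT, frames=[4,5,2,1] (faults so far: 4)
  step 11: ref 3 -> FAULT, evict 4, frames=[3,5,2,1] (faults so far: 5)
  step 12: ref 4 -> FAULT, evict 5, frames=[3,4,2,1] (faults so far: 6)
  step 13: ref 5 -> FAULT, evict 2, frames=[3,4,5,1] (faults so far: 7)
  step 14: ref 1 -> HIT, frames=[3,4,5,1] (faults so far: 7)
  step 15: ref 3 -> HIT, frames=[3,4,5,1] (faults so far: 7)
  FIFO total faults: 7
--- LRU ---
  step 0: ref 4 -> FAULT, frames=[4,-,-,-] (faults so far: 1)
  step 1: ref 5 -> FAULT, frames=[4,5,-,-] (faults so far: 2)
  step 2: ref 4 -> HIT, frames=[4,5,-,-] (faults so far: 2)
  step 3: ref 4 -> HIT, frames=[4,5,-,-] (faults so far: 2)
  step 4: ref 2 -> FAULT, frames=[4,5,2,-] (faults so far: 3)
  step 5: ref 4 -> HIT, frames=[4,5,2,-] (faults so far: 3)
  step 6: ref 5 -> HIT, frames=[4,5,2,-] (faults so far: 3)
  step 7: ref 2 -> HIT, frames=[4,5,2,-] (faults so far: 3)
  step 8: ref 2 -> HIT, frames=[4,5,2,-] (faults so far: 3)
  step 9: ref 1 -> FAULT, frames=[4,5,2,1] (faults so far: 4)
  step 10: ref 2 -> HIT, frames=[4,5,2,1] (faults so far: 4)
  step 11: ref 3 -> FAULT, evict 4, frames=[3,5,2,1] (faults so far: 5)
  step 12: ref 4 -> FAULT, evict 5, frames=[3,4,2,1] (faults so far: 6)
  step 13: ref 5 -> FAULT, evict 1, frames=[3,4,2,5] (faults so far: 7)
  step 14: ref 1 -> FAULT, evict 2, frames=[3,4,1,5] (faults so far: 8)
  step 15: ref 3 -> HIT, frames=[3,4,1,5] (faults so far: 8)
  LRU total faults: 8
--- Optimal ---
  step 0: ref 4 -> FAULT, frames=[4,-,-,-] (faults so far: 1)
  step 1: ref 5 -> FAULT, frames=[4,5,-,-] (faults so far: 2)
  step 2: ref 4 -> HIT, frames=[4,5,-,-] (faults so far: 2)
  step 3: ref 4 -> HIT, frames=[4,5,-,-] (faults so far: 2)
  step 4: ref 2 -> FAULT, frames=[4,5,2,-] (faults so far: 3)
  step 5: ref 4 -> HIT, frames=[4,5,2,-] (faults so far: 3)
  step 6: ref 5 -> HIT, frames=[4,5,2,-] (faults so far: 3)
  step 7: ref 2 -> HIT, frames=[4,5,2,-] (faults so far: 3)
  step 8: ref 2 -> HIT, frames=[4,5,2,-] (faults so far: 3)
  step 9: ref 1 -> FAULT, frames=[4,5,2,1] (faults so far: 4)
  step 10: ref 2 -> HIT, frames=[4,5,2,1] (faults so far: 4)
  step 11: ref 3 -> FAULT, evict 2, frames=[4,5,3,1] (faults so far: 5)
  step 12: ref 4 -> HIT, frames=[4,5,3,1] (faults so far: 5)
  step 13: ref 5 -> HIT, frames=[4,5,3,1] (faults so far: 5)
  step 14: ref 1 -> HIT, frames=[4,5,3,1] (faults so far: 5)
  step 15: ref 3 -> HIT, frames=[4,5,3,1] (faults so far: 5)
  Optimal total faults: 5

Answer: 7 8 5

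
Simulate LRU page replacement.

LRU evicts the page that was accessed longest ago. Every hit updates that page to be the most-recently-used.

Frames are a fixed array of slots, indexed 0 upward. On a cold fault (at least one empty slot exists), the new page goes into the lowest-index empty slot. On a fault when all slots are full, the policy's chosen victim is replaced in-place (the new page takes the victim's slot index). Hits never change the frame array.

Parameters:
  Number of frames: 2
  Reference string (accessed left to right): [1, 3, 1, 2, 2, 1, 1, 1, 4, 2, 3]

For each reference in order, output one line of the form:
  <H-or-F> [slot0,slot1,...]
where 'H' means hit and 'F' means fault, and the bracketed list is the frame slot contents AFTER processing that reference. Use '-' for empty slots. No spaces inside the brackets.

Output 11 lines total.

F [1,-]
F [1,3]
H [1,3]
F [1,2]
H [1,2]
H [1,2]
H [1,2]
H [1,2]
F [1,4]
F [2,4]
F [2,3]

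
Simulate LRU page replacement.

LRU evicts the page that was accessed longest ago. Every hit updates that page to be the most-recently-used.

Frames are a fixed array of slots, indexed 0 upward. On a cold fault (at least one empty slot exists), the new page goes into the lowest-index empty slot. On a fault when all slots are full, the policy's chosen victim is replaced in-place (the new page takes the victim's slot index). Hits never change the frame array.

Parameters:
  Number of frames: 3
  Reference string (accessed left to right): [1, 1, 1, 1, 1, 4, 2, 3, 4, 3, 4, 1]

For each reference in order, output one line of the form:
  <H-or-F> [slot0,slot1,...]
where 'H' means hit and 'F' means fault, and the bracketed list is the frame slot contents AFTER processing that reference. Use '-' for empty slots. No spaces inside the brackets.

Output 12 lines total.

F [1,-,-]
H [1,-,-]
H [1,-,-]
H [1,-,-]
H [1,-,-]
F [1,4,-]
F [1,4,2]
F [3,4,2]
H [3,4,2]
H [3,4,2]
H [3,4,2]
F [3,4,1]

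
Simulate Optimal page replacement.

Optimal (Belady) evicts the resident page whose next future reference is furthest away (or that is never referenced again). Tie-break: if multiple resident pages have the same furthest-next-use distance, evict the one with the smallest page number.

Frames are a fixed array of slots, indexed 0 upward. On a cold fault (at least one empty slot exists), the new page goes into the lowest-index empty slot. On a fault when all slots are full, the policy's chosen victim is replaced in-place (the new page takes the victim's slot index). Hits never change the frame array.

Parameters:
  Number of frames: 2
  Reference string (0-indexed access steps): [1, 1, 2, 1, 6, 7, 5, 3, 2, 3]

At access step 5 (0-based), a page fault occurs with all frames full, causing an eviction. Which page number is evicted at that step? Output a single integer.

Answer: 6

Derivation:
Step 0: ref 1 -> FAULT, frames=[1,-]
Step 1: ref 1 -> HIT, frames=[1,-]
Step 2: ref 2 -> FAULT, frames=[1,2]
Step 3: ref 1 -> HIT, frames=[1,2]
Step 4: ref 6 -> FAULT, evict 1, frames=[6,2]
Step 5: ref 7 -> FAULT, evict 6, frames=[7,2]
At step 5: evicted page 6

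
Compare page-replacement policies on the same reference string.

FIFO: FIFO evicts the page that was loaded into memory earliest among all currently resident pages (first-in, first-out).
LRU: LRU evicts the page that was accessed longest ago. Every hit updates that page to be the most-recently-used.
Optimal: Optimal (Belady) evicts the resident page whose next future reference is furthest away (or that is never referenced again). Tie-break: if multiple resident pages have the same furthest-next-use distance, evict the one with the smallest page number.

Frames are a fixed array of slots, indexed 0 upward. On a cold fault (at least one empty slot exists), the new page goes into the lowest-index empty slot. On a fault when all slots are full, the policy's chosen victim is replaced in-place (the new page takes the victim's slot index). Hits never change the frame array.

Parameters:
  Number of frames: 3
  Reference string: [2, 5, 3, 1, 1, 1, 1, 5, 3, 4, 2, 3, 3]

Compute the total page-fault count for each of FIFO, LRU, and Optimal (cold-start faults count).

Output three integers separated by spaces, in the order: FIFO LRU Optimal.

--- FIFO ---
  step 0: ref 2 -> FAULT, frames=[2,-,-] (faults so far: 1)
  step 1: ref 5 -> FAULT, frames=[2,5,-] (faults so far: 2)
  step 2: ref 3 -> FAULT, frames=[2,5,3] (faults so far: 3)
  step 3: ref 1 -> FAULT, evict 2, frames=[1,5,3] (faults so far: 4)
  step 4: ref 1 -> HIT, frames=[1,5,3] (faults so far: 4)
  step 5: ref 1 -> HIT, frames=[1,5,3] (faults so far: 4)
  step 6: ref 1 -> HIT, frames=[1,5,3] (faults so far: 4)
  step 7: ref 5 -> HIT, frames=[1,5,3] (faults so far: 4)
  step 8: ref 3 -> HIT, frames=[1,5,3] (faults so far: 4)
  step 9: ref 4 -> FAULT, evict 5, frames=[1,4,3] (faults so far: 5)
  step 10: ref 2 -> FAULT, evict 3, frames=[1,4,2] (faults so far: 6)
  step 11: ref 3 -> FAULT, evict 1, frames=[3,4,2] (faults so far: 7)
  step 12: ref 3 -> HIT, frames=[3,4,2] (faults so far: 7)
  FIFO total faults: 7
--- LRU ---
  step 0: ref 2 -> FAULT, frames=[2,-,-] (faults so far: 1)
  step 1: ref 5 -> FAULT, frames=[2,5,-] (faults so far: 2)
  step 2: ref 3 -> FAULT, frames=[2,5,3] (faults so far: 3)
  step 3: ref 1 -> FAULT, evict 2, frames=[1,5,3] (faults so far: 4)
  step 4: ref 1 -> HIT, frames=[1,5,3] (faults so far: 4)
  step 5: ref 1 -> HIT, frames=[1,5,3] (faults so far: 4)
  step 6: ref 1 -> HIT, frames=[1,5,3] (faults so far: 4)
  step 7: ref 5 -> HIT, frames=[1,5,3] (faults so far: 4)
  step 8: ref 3 -> HIT, frames=[1,5,3] (faults so far: 4)
  step 9: ref 4 -> FAULT, evict 1, frames=[4,5,3] (faults so far: 5)
  step 10: ref 2 -> FAULT, evict 5, frames=[4,2,3] (faults so far: 6)
  step 11: ref 3 -> HIT, frames=[4,2,3] (faults so far: 6)
  step 12: ref 3 -> HIT, frames=[4,2,3] (faults so far: 6)
  LRU total faults: 6
--- Optimal ---
  step 0: ref 2 -> FAULT, frames=[2,-,-] (faults so far: 1)
  step 1: ref 5 -> FAULT, frames=[2,5,-] (faults so far: 2)
  step 2: ref 3 -> FAULT, frames=[2,5,3] (faults so far: 3)
  step 3: ref 1 -> FAULT, evict 2, frames=[1,5,3] (faults so far: 4)
  step 4: ref 1 -> HIT, frames=[1,5,3] (faults so far: 4)
  step 5: ref 1 -> HIT, frames=[1,5,3] (faults so far: 4)
  step 6: ref 1 -> HIT, frames=[1,5,3] (faults so far: 4)
  step 7: ref 5 -> HIT, frames=[1,5,3] (faults so far: 4)
  step 8: ref 3 -> HIT, frames=[1,5,3] (faults so far: 4)
  step 9: ref 4 -> FAULT, evict 1, frames=[4,5,3] (faults so far: 5)
  step 10: ref 2 -> FAULT, evict 4, frames=[2,5,3] (faults so far: 6)
  step 11: ref 3 -> HIT, frames=[2,5,3] (faults so far: 6)
  step 12: ref 3 -> HIT, frames=[2,5,3] (faults so far: 6)
  Optimal total faults: 6

Answer: 7 6 6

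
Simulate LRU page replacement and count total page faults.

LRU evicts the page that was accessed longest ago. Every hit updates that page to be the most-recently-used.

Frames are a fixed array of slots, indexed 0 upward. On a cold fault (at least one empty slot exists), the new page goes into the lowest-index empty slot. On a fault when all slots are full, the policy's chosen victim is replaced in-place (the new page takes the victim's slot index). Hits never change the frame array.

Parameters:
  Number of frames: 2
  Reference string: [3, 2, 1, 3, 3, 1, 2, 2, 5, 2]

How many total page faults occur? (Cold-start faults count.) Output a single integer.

Answer: 6

Derivation:
Step 0: ref 3 → FAULT, frames=[3,-]
Step 1: ref 2 → FAULT, frames=[3,2]
Step 2: ref 1 → FAULT (evict 3), frames=[1,2]
Step 3: ref 3 → FAULT (evict 2), frames=[1,3]
Step 4: ref 3 → HIT, frames=[1,3]
Step 5: ref 1 → HIT, frames=[1,3]
Step 6: ref 2 → FAULT (evict 3), frames=[1,2]
Step 7: ref 2 → HIT, frames=[1,2]
Step 8: ref 5 → FAULT (evict 1), frames=[5,2]
Step 9: ref 2 → HIT, frames=[5,2]
Total faults: 6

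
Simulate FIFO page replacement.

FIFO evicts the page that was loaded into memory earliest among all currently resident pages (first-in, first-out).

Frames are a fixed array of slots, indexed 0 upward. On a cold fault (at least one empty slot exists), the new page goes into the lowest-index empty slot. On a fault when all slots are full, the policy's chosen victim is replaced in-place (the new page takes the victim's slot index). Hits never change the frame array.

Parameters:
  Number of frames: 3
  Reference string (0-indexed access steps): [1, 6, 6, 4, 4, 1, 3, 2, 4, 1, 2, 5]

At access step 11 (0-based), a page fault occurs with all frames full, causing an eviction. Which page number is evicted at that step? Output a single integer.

Step 0: ref 1 -> FAULT, frames=[1,-,-]
Step 1: ref 6 -> FAULT, frames=[1,6,-]
Step 2: ref 6 -> HIT, frames=[1,6,-]
Step 3: ref 4 -> FAULT, frames=[1,6,4]
Step 4: ref 4 -> HIT, frames=[1,6,4]
Step 5: ref 1 -> HIT, frames=[1,6,4]
Step 6: ref 3 -> FAULT, evict 1, frames=[3,6,4]
Step 7: ref 2 -> FAULT, evict 6, frames=[3,2,4]
Step 8: ref 4 -> HIT, frames=[3,2,4]
Step 9: ref 1 -> FAULT, evict 4, frames=[3,2,1]
Step 10: ref 2 -> HIT, frames=[3,2,1]
Step 11: ref 5 -> FAULT, evict 3, frames=[5,2,1]
At step 11: evicted page 3

Answer: 3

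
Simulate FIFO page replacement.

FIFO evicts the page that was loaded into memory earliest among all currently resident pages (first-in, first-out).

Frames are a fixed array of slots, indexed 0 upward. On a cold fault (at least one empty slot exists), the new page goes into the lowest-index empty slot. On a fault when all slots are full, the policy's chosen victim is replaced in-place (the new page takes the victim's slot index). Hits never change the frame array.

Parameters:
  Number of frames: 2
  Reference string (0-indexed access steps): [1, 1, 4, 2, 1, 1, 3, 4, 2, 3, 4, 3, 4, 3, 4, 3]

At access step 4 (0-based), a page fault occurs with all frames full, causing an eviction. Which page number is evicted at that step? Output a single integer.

Answer: 4

Derivation:
Step 0: ref 1 -> FAULT, frames=[1,-]
Step 1: ref 1 -> HIT, frames=[1,-]
Step 2: ref 4 -> FAULT, frames=[1,4]
Step 3: ref 2 -> FAULT, evict 1, frames=[2,4]
Step 4: ref 1 -> FAULT, evict 4, frames=[2,1]
At step 4: evicted page 4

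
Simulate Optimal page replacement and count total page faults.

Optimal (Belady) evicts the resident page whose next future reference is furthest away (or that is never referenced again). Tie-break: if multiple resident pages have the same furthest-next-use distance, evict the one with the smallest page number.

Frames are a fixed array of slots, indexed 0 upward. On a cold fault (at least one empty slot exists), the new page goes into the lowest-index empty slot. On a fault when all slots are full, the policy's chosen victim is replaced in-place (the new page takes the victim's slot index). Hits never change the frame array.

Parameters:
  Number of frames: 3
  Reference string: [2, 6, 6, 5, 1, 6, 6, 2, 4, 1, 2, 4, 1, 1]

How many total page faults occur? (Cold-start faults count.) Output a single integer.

Step 0: ref 2 → FAULT, frames=[2,-,-]
Step 1: ref 6 → FAULT, frames=[2,6,-]
Step 2: ref 6 → HIT, frames=[2,6,-]
Step 3: ref 5 → FAULT, frames=[2,6,5]
Step 4: ref 1 → FAULT (evict 5), frames=[2,6,1]
Step 5: ref 6 → HIT, frames=[2,6,1]
Step 6: ref 6 → HIT, frames=[2,6,1]
Step 7: ref 2 → HIT, frames=[2,6,1]
Step 8: ref 4 → FAULT (evict 6), frames=[2,4,1]
Step 9: ref 1 → HIT, frames=[2,4,1]
Step 10: ref 2 → HIT, frames=[2,4,1]
Step 11: ref 4 → HIT, frames=[2,4,1]
Step 12: ref 1 → HIT, frames=[2,4,1]
Step 13: ref 1 → HIT, frames=[2,4,1]
Total faults: 5

Answer: 5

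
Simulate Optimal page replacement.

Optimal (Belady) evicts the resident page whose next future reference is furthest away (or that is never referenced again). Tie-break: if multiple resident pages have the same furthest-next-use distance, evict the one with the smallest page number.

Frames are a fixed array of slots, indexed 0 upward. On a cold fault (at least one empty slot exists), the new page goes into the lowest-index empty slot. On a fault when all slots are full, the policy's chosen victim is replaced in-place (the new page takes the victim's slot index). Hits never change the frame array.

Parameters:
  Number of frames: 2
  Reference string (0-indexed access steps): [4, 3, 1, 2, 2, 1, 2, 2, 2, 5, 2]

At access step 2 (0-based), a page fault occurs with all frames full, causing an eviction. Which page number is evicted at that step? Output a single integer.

Step 0: ref 4 -> FAULT, frames=[4,-]
Step 1: ref 3 -> FAULT, frames=[4,3]
Step 2: ref 1 -> FAULT, evict 3, frames=[4,1]
At step 2: evicted page 3

Answer: 3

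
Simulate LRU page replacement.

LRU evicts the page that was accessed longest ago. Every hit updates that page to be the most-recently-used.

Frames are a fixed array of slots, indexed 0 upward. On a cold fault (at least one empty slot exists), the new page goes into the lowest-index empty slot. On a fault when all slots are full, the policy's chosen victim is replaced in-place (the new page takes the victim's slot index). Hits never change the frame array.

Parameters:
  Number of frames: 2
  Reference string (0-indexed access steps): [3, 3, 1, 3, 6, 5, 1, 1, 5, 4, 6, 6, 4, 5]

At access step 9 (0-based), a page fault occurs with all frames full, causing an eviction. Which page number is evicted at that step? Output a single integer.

Answer: 1

Derivation:
Step 0: ref 3 -> FAULT, frames=[3,-]
Step 1: ref 3 -> HIT, frames=[3,-]
Step 2: ref 1 -> FAULT, frames=[3,1]
Step 3: ref 3 -> HIT, frames=[3,1]
Step 4: ref 6 -> FAULT, evict 1, frames=[3,6]
Step 5: ref 5 -> FAULT, evict 3, frames=[5,6]
Step 6: ref 1 -> FAULT, evict 6, frames=[5,1]
Step 7: ref 1 -> HIT, frames=[5,1]
Step 8: ref 5 -> HIT, frames=[5,1]
Step 9: ref 4 -> FAULT, evict 1, frames=[5,4]
At step 9: evicted page 1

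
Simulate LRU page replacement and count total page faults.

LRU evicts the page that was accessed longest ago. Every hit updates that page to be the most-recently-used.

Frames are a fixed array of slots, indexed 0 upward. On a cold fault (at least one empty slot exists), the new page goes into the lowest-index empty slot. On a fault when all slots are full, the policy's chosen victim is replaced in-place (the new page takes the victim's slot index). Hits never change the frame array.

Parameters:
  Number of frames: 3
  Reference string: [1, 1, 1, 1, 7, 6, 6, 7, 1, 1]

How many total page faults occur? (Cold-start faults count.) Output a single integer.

Step 0: ref 1 → FAULT, frames=[1,-,-]
Step 1: ref 1 → HIT, frames=[1,-,-]
Step 2: ref 1 → HIT, frames=[1,-,-]
Step 3: ref 1 → HIT, frames=[1,-,-]
Step 4: ref 7 → FAULT, frames=[1,7,-]
Step 5: ref 6 → FAULT, frames=[1,7,6]
Step 6: ref 6 → HIT, frames=[1,7,6]
Step 7: ref 7 → HIT, frames=[1,7,6]
Step 8: ref 1 → HIT, frames=[1,7,6]
Step 9: ref 1 → HIT, frames=[1,7,6]
Total faults: 3

Answer: 3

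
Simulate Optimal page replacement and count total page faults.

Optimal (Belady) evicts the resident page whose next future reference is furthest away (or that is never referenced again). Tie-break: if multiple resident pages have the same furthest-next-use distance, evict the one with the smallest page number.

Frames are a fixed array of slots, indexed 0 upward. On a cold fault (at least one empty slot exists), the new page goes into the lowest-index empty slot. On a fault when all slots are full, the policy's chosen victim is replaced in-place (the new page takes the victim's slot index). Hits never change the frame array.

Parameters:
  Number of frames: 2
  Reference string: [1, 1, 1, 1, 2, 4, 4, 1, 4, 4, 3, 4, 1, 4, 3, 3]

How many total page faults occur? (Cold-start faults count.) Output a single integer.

Step 0: ref 1 → FAULT, frames=[1,-]
Step 1: ref 1 → HIT, frames=[1,-]
Step 2: ref 1 → HIT, frames=[1,-]
Step 3: ref 1 → HIT, frames=[1,-]
Step 4: ref 2 → FAULT, frames=[1,2]
Step 5: ref 4 → FAULT (evict 2), frames=[1,4]
Step 6: ref 4 → HIT, frames=[1,4]
Step 7: ref 1 → HIT, frames=[1,4]
Step 8: ref 4 → HIT, frames=[1,4]
Step 9: ref 4 → HIT, frames=[1,4]
Step 10: ref 3 → FAULT (evict 1), frames=[3,4]
Step 11: ref 4 → HIT, frames=[3,4]
Step 12: ref 1 → FAULT (evict 3), frames=[1,4]
Step 13: ref 4 → HIT, frames=[1,4]
Step 14: ref 3 → FAULT (evict 1), frames=[3,4]
Step 15: ref 3 → HIT, frames=[3,4]
Total faults: 6

Answer: 6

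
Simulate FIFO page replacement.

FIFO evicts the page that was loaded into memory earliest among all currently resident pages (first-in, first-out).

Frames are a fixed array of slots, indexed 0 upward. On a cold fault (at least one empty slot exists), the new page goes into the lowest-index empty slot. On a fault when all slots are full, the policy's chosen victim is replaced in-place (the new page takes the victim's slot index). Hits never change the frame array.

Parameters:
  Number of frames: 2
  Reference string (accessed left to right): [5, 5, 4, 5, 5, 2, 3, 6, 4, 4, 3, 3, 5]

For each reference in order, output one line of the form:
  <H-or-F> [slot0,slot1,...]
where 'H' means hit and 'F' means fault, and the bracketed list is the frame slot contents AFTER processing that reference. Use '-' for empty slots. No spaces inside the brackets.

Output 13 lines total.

F [5,-]
H [5,-]
F [5,4]
H [5,4]
H [5,4]
F [2,4]
F [2,3]
F [6,3]
F [6,4]
H [6,4]
F [3,4]
H [3,4]
F [3,5]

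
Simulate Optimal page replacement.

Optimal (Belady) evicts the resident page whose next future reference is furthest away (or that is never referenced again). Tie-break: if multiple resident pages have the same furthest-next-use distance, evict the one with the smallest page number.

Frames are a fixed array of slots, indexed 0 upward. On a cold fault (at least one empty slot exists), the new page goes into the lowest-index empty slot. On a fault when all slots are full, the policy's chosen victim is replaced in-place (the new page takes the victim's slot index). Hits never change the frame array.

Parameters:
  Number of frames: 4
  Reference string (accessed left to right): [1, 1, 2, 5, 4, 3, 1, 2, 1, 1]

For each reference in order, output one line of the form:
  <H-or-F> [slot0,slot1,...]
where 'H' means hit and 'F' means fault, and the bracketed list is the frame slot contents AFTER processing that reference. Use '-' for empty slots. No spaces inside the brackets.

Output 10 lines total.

F [1,-,-,-]
H [1,-,-,-]
F [1,2,-,-]
F [1,2,5,-]
F [1,2,5,4]
F [1,2,5,3]
H [1,2,5,3]
H [1,2,5,3]
H [1,2,5,3]
H [1,2,5,3]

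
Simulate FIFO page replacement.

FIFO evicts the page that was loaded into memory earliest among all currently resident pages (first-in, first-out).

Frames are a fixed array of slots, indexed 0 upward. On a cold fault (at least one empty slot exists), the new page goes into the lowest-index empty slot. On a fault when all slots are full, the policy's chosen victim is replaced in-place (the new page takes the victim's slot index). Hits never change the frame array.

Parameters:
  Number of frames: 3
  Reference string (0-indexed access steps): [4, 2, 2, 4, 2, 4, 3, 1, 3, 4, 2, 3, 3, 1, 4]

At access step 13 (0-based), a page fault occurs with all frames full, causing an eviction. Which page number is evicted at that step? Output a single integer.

Step 0: ref 4 -> FAULT, frames=[4,-,-]
Step 1: ref 2 -> FAULT, frames=[4,2,-]
Step 2: ref 2 -> HIT, frames=[4,2,-]
Step 3: ref 4 -> HIT, frames=[4,2,-]
Step 4: ref 2 -> HIT, frames=[4,2,-]
Step 5: ref 4 -> HIT, frames=[4,2,-]
Step 6: ref 3 -> FAULT, frames=[4,2,3]
Step 7: ref 1 -> FAULT, evict 4, frames=[1,2,3]
Step 8: ref 3 -> HIT, frames=[1,2,3]
Step 9: ref 4 -> FAULT, evict 2, frames=[1,4,3]
Step 10: ref 2 -> FAULT, evict 3, frames=[1,4,2]
Step 11: ref 3 -> FAULT, evict 1, frames=[3,4,2]
Step 12: ref 3 -> HIT, frames=[3,4,2]
Step 13: ref 1 -> FAULT, evict 4, frames=[3,1,2]
At step 13: evicted page 4

Answer: 4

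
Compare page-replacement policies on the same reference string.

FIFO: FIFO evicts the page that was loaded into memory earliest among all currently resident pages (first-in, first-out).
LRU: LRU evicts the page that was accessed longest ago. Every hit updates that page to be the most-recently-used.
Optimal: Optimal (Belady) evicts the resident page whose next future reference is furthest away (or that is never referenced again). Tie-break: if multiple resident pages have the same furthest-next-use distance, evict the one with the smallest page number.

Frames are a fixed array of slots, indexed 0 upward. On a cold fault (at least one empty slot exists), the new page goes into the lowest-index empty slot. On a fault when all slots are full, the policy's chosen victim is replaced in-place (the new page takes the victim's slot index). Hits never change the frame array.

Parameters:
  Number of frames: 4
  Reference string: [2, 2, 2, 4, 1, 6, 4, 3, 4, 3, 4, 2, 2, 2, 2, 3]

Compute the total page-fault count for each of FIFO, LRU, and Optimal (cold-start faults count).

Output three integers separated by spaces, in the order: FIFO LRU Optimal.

--- FIFO ---
  step 0: ref 2 -> FAULT, frames=[2,-,-,-] (faults so far: 1)
  step 1: ref 2 -> HIT, frames=[2,-,-,-] (faults so far: 1)
  step 2: ref 2 -> HIT, frames=[2,-,-,-] (faults so far: 1)
  step 3: ref 4 -> FAULT, frames=[2,4,-,-] (faults so far: 2)
  step 4: ref 1 -> FAULT, frames=[2,4,1,-] (faults so far: 3)
  step 5: ref 6 -> FAULT, frames=[2,4,1,6] (faults so far: 4)
  step 6: ref 4 -> HIT, frames=[2,4,1,6] (faults so far: 4)
  step 7: ref 3 -> FAULT, evict 2, frames=[3,4,1,6] (faults so far: 5)
  step 8: ref 4 -> HIT, frames=[3,4,1,6] (faults so far: 5)
  step 9: ref 3 -> HIT, frames=[3,4,1,6] (faults so far: 5)
  step 10: ref 4 -> HIT, frames=[3,4,1,6] (faults so far: 5)
  step 11: ref 2 -> FAULT, evict 4, frames=[3,2,1,6] (faults so far: 6)
  step 12: ref 2 -> HIT, frames=[3,2,1,6] (faults so far: 6)
  step 13: ref 2 -> HIT, frames=[3,2,1,6] (faults so far: 6)
  step 14: ref 2 -> HIT, frames=[3,2,1,6] (faults so far: 6)
  step 15: ref 3 -> HIT, frames=[3,2,1,6] (faults so far: 6)
  FIFO total faults: 6
--- LRU ---
  step 0: ref 2 -> FAULT, frames=[2,-,-,-] (faults so far: 1)
  step 1: ref 2 -> HIT, frames=[2,-,-,-] (faults so far: 1)
  step 2: ref 2 -> HIT, frames=[2,-,-,-] (faults so far: 1)
  step 3: ref 4 -> FAULT, frames=[2,4,-,-] (faults so far: 2)
  step 4: ref 1 -> FAULT, frames=[2,4,1,-] (faults so far: 3)
  step 5: ref 6 -> FAULT, frames=[2,4,1,6] (faults so far: 4)
  step 6: ref 4 -> HIT, frames=[2,4,1,6] (faults so far: 4)
  step 7: ref 3 -> FAULT, evict 2, frames=[3,4,1,6] (faults so far: 5)
  step 8: ref 4 -> HIT, frames=[3,4,1,6] (faults so far: 5)
  step 9: ref 3 -> HIT, frames=[3,4,1,6] (faults so far: 5)
  step 10: ref 4 -> HIT, frames=[3,4,1,6] (faults so far: 5)
  step 11: ref 2 -> FAULT, evict 1, frames=[3,4,2,6] (faults so far: 6)
  step 12: ref 2 -> HIT, frames=[3,4,2,6] (faults so far: 6)
  step 13: ref 2 -> HIT, frames=[3,4,2,6] (faults so far: 6)
  step 14: ref 2 -> HIT, frames=[3,4,2,6] (faults so far: 6)
  step 15: ref 3 -> HIT, frames=[3,4,2,6] (faults so far: 6)
  LRU total faults: 6
--- Optimal ---
  step 0: ref 2 -> FAULT, frames=[2,-,-,-] (faults so far: 1)
  step 1: ref 2 -> HIT, frames=[2,-,-,-] (faults so far: 1)
  step 2: ref 2 -> HIT, frames=[2,-,-,-] (faults so far: 1)
  step 3: ref 4 -> FAULT, frames=[2,4,-,-] (faults so far: 2)
  step 4: ref 1 -> FAULT, frames=[2,4,1,-] (faults so far: 3)
  step 5: ref 6 -> FAULT, frames=[2,4,1,6] (faults so far: 4)
  step 6: ref 4 -> HIT, frames=[2,4,1,6] (faults so far: 4)
  step 7: ref 3 -> FAULT, evict 1, frames=[2,4,3,6] (faults so far: 5)
  step 8: ref 4 -> HIT, frames=[2,4,3,6] (faults so far: 5)
  step 9: ref 3 -> HIT, frames=[2,4,3,6] (faults so far: 5)
  step 10: ref 4 -> HIT, frames=[2,4,3,6] (faults so far: 5)
  step 11: ref 2 -> HIT, frames=[2,4,3,6] (faults so far: 5)
  step 12: ref 2 -> HIT, frames=[2,4,3,6] (faults so far: 5)
  step 13: ref 2 -> HIT, frames=[2,4,3,6] (faults so far: 5)
  step 14: ref 2 -> HIT, frames=[2,4,3,6] (faults so far: 5)
  step 15: ref 3 -> HIT, frames=[2,4,3,6] (faults so far: 5)
  Optimal total faults: 5

Answer: 6 6 5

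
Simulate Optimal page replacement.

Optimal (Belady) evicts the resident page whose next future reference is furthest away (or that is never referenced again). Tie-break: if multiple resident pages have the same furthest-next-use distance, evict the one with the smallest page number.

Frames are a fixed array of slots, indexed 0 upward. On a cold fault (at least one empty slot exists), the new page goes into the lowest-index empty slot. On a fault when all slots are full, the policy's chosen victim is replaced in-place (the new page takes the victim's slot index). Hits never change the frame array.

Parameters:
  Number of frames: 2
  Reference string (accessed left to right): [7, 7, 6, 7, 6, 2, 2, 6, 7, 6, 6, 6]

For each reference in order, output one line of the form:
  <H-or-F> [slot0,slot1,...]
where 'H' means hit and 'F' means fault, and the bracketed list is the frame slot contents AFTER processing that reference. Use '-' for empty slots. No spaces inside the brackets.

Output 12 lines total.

F [7,-]
H [7,-]
F [7,6]
H [7,6]
H [7,6]
F [2,6]
H [2,6]
H [2,6]
F [7,6]
H [7,6]
H [7,6]
H [7,6]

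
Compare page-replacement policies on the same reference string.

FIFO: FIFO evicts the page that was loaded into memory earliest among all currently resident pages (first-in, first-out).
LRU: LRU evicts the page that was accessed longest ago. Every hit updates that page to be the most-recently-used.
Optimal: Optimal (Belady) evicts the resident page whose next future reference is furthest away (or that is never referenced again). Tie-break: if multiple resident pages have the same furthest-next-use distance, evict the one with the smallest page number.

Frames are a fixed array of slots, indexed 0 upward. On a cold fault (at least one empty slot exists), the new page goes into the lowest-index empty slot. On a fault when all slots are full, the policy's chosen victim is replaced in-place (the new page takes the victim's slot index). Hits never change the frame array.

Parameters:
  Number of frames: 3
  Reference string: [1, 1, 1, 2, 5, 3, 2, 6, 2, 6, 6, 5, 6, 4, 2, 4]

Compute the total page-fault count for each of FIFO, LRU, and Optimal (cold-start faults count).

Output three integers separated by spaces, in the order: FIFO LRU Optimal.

--- FIFO ---
  step 0: ref 1 -> FAULT, frames=[1,-,-] (faults so far: 1)
  step 1: ref 1 -> HIT, frames=[1,-,-] (faults so far: 1)
  step 2: ref 1 -> HIT, frames=[1,-,-] (faults so far: 1)
  step 3: ref 2 -> FAULT, frames=[1,2,-] (faults so far: 2)
  step 4: ref 5 -> FAULT, frames=[1,2,5] (faults so far: 3)
  step 5: ref 3 -> FAULT, evict 1, frames=[3,2,5] (faults so far: 4)
  step 6: ref 2 -> HIT, frames=[3,2,5] (faults so far: 4)
  step 7: ref 6 -> FAULT, evict 2, frames=[3,6,5] (faults so far: 5)
  step 8: ref 2 -> FAULT, evict 5, frames=[3,6,2] (faults so far: 6)
  step 9: ref 6 -> HIT, frames=[3,6,2] (faults so far: 6)
  step 10: ref 6 -> HIT, frames=[3,6,2] (faults so far: 6)
  step 11: ref 5 -> FAULT, evict 3, frames=[5,6,2] (faults so far: 7)
  step 12: ref 6 -> HIT, frames=[5,6,2] (faults so far: 7)
  step 13: ref 4 -> FAULT, evict 6, frames=[5,4,2] (faults so far: 8)
  step 14: ref 2 -> HIT, frames=[5,4,2] (faults so far: 8)
  step 15: ref 4 -> HIT, frames=[5,4,2] (faults so far: 8)
  FIFO total faults: 8
--- LRU ---
  step 0: ref 1 -> FAULT, frames=[1,-,-] (faults so far: 1)
  step 1: ref 1 -> HIT, frames=[1,-,-] (faults so far: 1)
  step 2: ref 1 -> HIT, frames=[1,-,-] (faults so far: 1)
  step 3: ref 2 -> FAULT, frames=[1,2,-] (faults so far: 2)
  step 4: ref 5 -> FAULT, frames=[1,2,5] (faults so far: 3)
  step 5: ref 3 -> FAULT, evict 1, frames=[3,2,5] (faults so far: 4)
  step 6: ref 2 -> HIT, frames=[3,2,5] (faults so far: 4)
  step 7: ref 6 -> FAULT, evict 5, frames=[3,2,6] (faults so far: 5)
  step 8: ref 2 -> HIT, frames=[3,2,6] (faults so far: 5)
  step 9: ref 6 -> HIT, frames=[3,2,6] (faults so far: 5)
  step 10: ref 6 -> HIT, frames=[3,2,6] (faults so far: 5)
  step 11: ref 5 -> FAULT, evict 3, frames=[5,2,6] (faults so far: 6)
  step 12: ref 6 -> HIT, frames=[5,2,6] (faults so far: 6)
  step 13: ref 4 -> FAULT, evict 2, frames=[5,4,6] (faults so far: 7)
  step 14: ref 2 -> FAULT, evict 5, frames=[2,4,6] (faults so far: 8)
  step 15: ref 4 -> HIT, frames=[2,4,6] (faults so far: 8)
  LRU total faults: 8
--- Optimal ---
  step 0: ref 1 -> FAULT, frames=[1,-,-] (faults so far: 1)
  step 1: ref 1 -> HIT, frames=[1,-,-] (faults so far: 1)
  step 2: ref 1 -> HIT, frames=[1,-,-] (faults so far: 1)
  step 3: ref 2 -> FAULT, frames=[1,2,-] (faults so far: 2)
  step 4: ref 5 -> FAULT, frames=[1,2,5] (faults so far: 3)
  step 5: ref 3 -> FAULT, evict 1, frames=[3,2,5] (faults so far: 4)
  step 6: ref 2 -> HIT, frames=[3,2,5] (faults so far: 4)
  step 7: ref 6 -> FAULT, evict 3, frames=[6,2,5] (faults so far: 5)
  step 8: ref 2 -> HIT, frames=[6,2,5] (faults so far: 5)
  step 9: ref 6 -> HIT, frames=[6,2,5] (faults so far: 5)
  step 10: ref 6 -> HIT, frames=[6,2,5] (faults so far: 5)
  step 11: ref 5 -> HIT, frames=[6,2,5] (faults so far: 5)
  step 12: ref 6 -> HIT, frames=[6,2,5] (faults so far: 5)
  step 13: ref 4 -> FAULT, evict 5, frames=[6,2,4] (faults so far: 6)
  step 14: ref 2 -> HIT, frames=[6,2,4] (faults so far: 6)
  step 15: ref 4 -> HIT, frames=[6,2,4] (faults so far: 6)
  Optimal total faults: 6

Answer: 8 8 6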